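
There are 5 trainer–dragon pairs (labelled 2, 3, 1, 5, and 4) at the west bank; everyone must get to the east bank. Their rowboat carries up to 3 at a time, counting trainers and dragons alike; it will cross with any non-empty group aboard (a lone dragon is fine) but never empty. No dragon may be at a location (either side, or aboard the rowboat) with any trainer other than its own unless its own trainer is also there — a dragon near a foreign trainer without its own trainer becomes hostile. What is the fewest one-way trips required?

Counting alone: each trip to the east bank takes at most 3 across and each return brings at least 1 back, so after t trips out (and t−1 returns) at most 3t − (t−1) of the 10 are across; that first reaches 10 at t = 5, so at least 9 crossings are needed.
The safety rule pushes this higher. Following every safe sequence of crossings, the most of the 10 that can be at the east bank as the rowboat arrives there on crossing 9 is 9 — never all 10.
So no plan with fewer than 11 crossings exists, and this one achieves 11:
1. dragon 2 and trainer 2 cross → the east bank.
2. trainer 2 crosses ← the west bank.
3. dragon 1, dragon 3, and dragon 5 cross → the east bank.
4. dragon 2 crosses ← the west bank.
5. trainer 1, trainer 3, and trainer 5 cross → the east bank.
6. dragon 3 and trainer 3 cross ← the west bank.
7. trainer 2, trainer 3, and trainer 4 cross → the east bank.
8. dragon 1 crosses ← the west bank.
9. dragon 2 and dragon 3 cross → the east bank.
10. dragon 2 crosses ← the west bank.
11. dragon 1, dragon 2, and dragon 4 cross → the east bank.

11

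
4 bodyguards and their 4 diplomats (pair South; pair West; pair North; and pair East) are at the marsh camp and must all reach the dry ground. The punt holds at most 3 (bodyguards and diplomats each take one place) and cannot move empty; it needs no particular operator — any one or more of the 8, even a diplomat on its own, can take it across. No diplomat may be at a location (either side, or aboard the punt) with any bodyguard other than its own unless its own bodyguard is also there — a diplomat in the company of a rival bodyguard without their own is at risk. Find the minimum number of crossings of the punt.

Counting alone: each trip to the dry ground takes at most 3 across and each return brings at least 1 back, so after t trips out (and t−1 returns) at most 3t − (t−1) of the 8 are across; that first reaches 8 at t = 4, so at least 7 crossings are needed.
The safety rule pushes this higher. Following every safe sequence of crossings, the most of the 8 that can be at the dry ground as the punt arrives there on crossing 7 is 7 — never all 8.
So no plan with fewer than 9 crossings exists, and this one achieves 9:
1. bodyguard South and diplomat South cross → the dry ground.
2. bodyguard South crosses ← the marsh camp.
3. bodyguard South, bodyguard West, and diplomat West cross → the dry ground.
4. bodyguard South and diplomat South cross ← the marsh camp.
5. bodyguard East, bodyguard North, and bodyguard South cross → the dry ground.
6. diplomat West crosses ← the marsh camp.
7. diplomat South and diplomat West cross → the dry ground.
8. diplomat South crosses ← the marsh camp.
9. diplomat East, diplomat North, and diplomat South cross → the dry ground.

9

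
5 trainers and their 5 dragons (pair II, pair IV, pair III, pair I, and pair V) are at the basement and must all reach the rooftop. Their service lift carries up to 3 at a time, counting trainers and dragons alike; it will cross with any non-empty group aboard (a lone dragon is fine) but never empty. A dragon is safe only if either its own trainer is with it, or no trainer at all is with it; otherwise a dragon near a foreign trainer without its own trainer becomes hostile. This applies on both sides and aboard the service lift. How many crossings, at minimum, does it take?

Counting alone: each trip to the rooftop takes at most 3 across and each return brings at least 1 back, so after t trips out (and t−1 returns) at most 3t − (t−1) of the 10 are across; that first reaches 10 at t = 5, so at least 9 crossings are needed.
The safety rule pushes this higher. Following every safe sequence of crossings, the most of the 10 that can be at the rooftop as the service lift arrives there on crossing 9 is 9 — never all 10.
So no plan with fewer than 11 crossings exists, and this one achieves 11:
1. dragon II and trainer II cross → the rooftop.
2. trainer II crosses ← the basement.
3. dragon I, dragon III, and dragon IV cross → the rooftop.
4. dragon II crosses ← the basement.
5. trainer I, trainer III, and trainer IV cross → the rooftop.
6. dragon IV and trainer IV cross ← the basement.
7. trainer II, trainer IV, and trainer V cross → the rooftop.
8. dragon III crosses ← the basement.
9. dragon II and dragon IV cross → the rooftop.
10. dragon II crosses ← the basement.
11. dragon II, dragon III, and dragon V cross → the rooftop.

11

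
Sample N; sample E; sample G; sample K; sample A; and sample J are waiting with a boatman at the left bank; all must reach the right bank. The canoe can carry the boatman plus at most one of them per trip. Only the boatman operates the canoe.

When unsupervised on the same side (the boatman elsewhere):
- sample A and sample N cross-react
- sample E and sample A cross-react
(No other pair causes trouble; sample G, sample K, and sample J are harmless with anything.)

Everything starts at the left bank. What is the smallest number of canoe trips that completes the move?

Counting alone: the boatman can take at most 1 across per trip to the right bank, so moving all 6 needs at least 6 loaded trips out, with a return between consecutive ones — at least 11 crossings.
The safety rule pushes this higher. Following every safe sequence of crossings, the most of the 6 that can be at the right bank as the canoe arrives there on crossing 11 is 5 — never all 6.
So no plan with fewer than 13 crossings exists, and this one achieves 13:
1. Boatman goes to the right bank with sample A.
2. Boatman goes back to the left bank alone.
3. Boatman goes to the right bank with sample N.
4. Boatman goes back to the left bank with sample A.
5. Boatman goes to the right bank with sample E.
6. Boatman goes back to the left bank alone.
7. Boatman goes to the right bank with sample G.
8. Boatman goes back to the left bank alone.
9. Boatman goes to the right bank with sample K.
10. Boatman goes back to the left bank alone.
11. Boatman goes to the right bank with sample J.
12. Boatman goes back to the left bank alone.
13. Boatman goes to the right bank with sample A.

13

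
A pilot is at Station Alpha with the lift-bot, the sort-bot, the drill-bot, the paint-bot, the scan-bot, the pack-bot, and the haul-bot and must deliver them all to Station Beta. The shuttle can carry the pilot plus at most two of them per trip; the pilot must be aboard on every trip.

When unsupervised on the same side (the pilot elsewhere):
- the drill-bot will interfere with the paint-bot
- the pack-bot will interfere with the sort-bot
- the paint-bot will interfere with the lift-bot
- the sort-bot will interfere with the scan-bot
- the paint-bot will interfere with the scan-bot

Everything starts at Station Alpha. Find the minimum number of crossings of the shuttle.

9

Counting alone: the pilot can take at most 2 across per trip to Station Beta, so moving all 7 needs at least 4 loaded trips out, with a return between consecutive ones — at least 7 crossings.
The safety rule pushes this higher. Following every safe sequence of crossings, the most of the 7 that can be at Station Beta as the shuttle arrives there on crossing 7 is 6 — never all 7.
So no plan with fewer than 9 crossings exists, and this one achieves 9:
1. Pilot goes to Station Beta with the paint-bot and the sort-bot.
2. Pilot goes back to Station Alpha alone.
3. Pilot goes to Station Beta with the lift-bot.
4. Pilot goes back to Station Alpha with the paint-bot.
5. Pilot goes to Station Beta with the drill-bot and the scan-bot.
6. Pilot goes back to Station Alpha with the sort-bot.
7. Pilot goes to Station Beta with the haul-bot and the pack-bot.
8. Pilot goes back to Station Alpha alone.
9. Pilot goes to Station Beta with the paint-bot and the sort-bot.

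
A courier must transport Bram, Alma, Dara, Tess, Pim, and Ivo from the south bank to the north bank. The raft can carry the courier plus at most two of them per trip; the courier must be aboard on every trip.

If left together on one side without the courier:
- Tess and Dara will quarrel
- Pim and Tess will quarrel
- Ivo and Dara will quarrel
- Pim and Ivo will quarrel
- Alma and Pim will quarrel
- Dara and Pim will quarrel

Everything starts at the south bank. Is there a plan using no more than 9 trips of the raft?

Yes — this plan uses 9 crossings (≤ 9):
1. Courier goes to the north bank with Dara and Pim.
2. Courier goes back to the south bank with Dara.
3. Courier goes to the north bank with Bram and Dara.
4. Courier goes back to the south bank with Dara.
5. Courier goes to the north bank with Alma and Dara.
6. Courier goes back to the south bank with Pim.
7. Courier goes to the north bank with Ivo and Tess.
8. Courier goes back to the south bank with Dara.
9. Courier goes to the north bank with Dara and Pim.

Yes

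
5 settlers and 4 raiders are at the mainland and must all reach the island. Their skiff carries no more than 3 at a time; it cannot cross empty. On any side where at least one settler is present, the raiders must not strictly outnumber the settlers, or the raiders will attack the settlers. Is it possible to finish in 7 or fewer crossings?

Yes

Yes — this plan uses 7 crossings (≤ 7):
1. 3 raiders → the island.  (the mainland: 5S 1R; the island: 0S 3R)
2. 1 raider ← the mainland.  (the mainland: 5S 2R; the island: 0S 2R)
3. 3 settlers → the island.  (the mainland: 2S 2R; the island: 3S 2R)
4. 1 settler ← the mainland.  (the mainland: 3S 2R; the island: 2S 2R)
5. 2 settlers and 1 raider → the island.  (the mainland: 1S 1R; the island: 4S 3R)
6. 1 settler ← the mainland.  (the mainland: 2S 1R; the island: 3S 3R)
7. 2 settlers and 1 raider → the island.  (the mainland: 0S 0R; the island: 5S 4R)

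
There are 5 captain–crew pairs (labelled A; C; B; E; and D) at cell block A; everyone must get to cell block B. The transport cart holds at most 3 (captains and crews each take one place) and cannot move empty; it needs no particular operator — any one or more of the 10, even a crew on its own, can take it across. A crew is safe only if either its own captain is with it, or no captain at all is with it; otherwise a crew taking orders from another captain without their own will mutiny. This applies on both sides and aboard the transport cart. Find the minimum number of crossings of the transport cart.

Counting alone: each trip to cell block B takes at most 3 across and each return brings at least 1 back, so after t trips out (and t−1 returns) at most 3t − (t−1) of the 10 are across; that first reaches 10 at t = 5, so at least 9 crossings are needed.
The safety rule pushes this higher. Following every safe sequence of crossings, the most of the 10 that can be at cell block B as the transport cart arrives there on crossing 9 is 9 — never all 10.
So no plan with fewer than 11 crossings exists, and this one achieves 11:
1. captain A and crew A cross → cell block B.
2. captain A crosses ← cell block A.
3. crew B, crew C, and crew E cross → cell block B.
4. crew A crosses ← cell block A.
5. captain B, captain C, and captain E cross → cell block B.
6. captain C and crew C cross ← cell block A.
7. captain A, captain C, and captain D cross → cell block B.
8. crew B crosses ← cell block A.
9. crew A and crew C cross → cell block B.
10. crew A crosses ← cell block A.
11. crew A, crew B, and crew D cross → cell block B.

11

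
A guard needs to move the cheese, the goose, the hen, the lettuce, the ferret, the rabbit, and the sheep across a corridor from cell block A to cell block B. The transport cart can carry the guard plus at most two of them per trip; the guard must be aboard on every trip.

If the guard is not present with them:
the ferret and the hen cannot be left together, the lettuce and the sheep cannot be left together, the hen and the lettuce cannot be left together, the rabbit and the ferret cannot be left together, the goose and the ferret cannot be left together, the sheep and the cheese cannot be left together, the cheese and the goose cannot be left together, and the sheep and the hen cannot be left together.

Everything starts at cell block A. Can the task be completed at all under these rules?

Whatever the first load, the items left behind include a forbidden pair without the guard. No opening move is safe, so no plan exists.

No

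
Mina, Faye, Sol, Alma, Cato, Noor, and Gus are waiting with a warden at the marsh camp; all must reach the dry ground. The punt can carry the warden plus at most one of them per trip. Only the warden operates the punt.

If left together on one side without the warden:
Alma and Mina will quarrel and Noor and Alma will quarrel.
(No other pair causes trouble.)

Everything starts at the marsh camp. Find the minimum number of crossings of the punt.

Counting alone: the warden can take at most 1 across per trip to the dry ground, so moving all 7 needs at least 7 loaded trips out, with a return between consecutive ones — at least 13 crossings.
The safety rule pushes this higher. Following every safe sequence of crossings, the most of the 7 that can be at the dry ground as the punt arrives there on crossing 13 is 6 — never all 7.
So no plan with fewer than 15 crossings exists, and this one achieves 15:
1. Warden goes to the dry ground with Alma.  [the marsh camp: Cato, Faye, Gus, Mina, Noor, Sol | the dry ground: Alma]
2. Warden goes back to the marsh camp alone.  [the marsh camp: Cato, Faye, Gus, Mina, Noor, Sol | the dry ground: Alma]
3. Warden goes to the dry ground with Mina.  [the marsh camp: Cato, Faye, Gus, Noor, Sol | the dry ground: Alma, Mina]
4. Warden goes back to the marsh camp with Alma.  [the marsh camp: Alma, Cato, Faye, Gus, Noor, Sol | the dry ground: Mina]
5. Warden goes to the dry ground with Noor.  [the marsh camp: Alma, Cato, Faye, Gus, Sol | the dry ground: Mina, Noor]
6. Warden goes back to the marsh camp alone.  [the marsh camp: Alma, Cato, Faye, Gus, Sol | the dry ground: Mina, Noor]
7. Warden goes to the dry ground with Faye.  [the marsh camp: Alma, Cato, Gus, Sol | the dry ground: Faye, Mina, Noor]
8. Warden goes back to the marsh camp alone.  [the marsh camp: Alma, Cato, Gus, Sol | the dry ground: Faye, Mina, Noor]
9. Warden goes to the dry ground with Sol.  [the marsh camp: Alma, Cato, Gus | the dry ground: Faye, Mina, Noor, Sol]
10. Warden goes back to the marsh camp alone.  [the marsh camp: Alma, Cato, Gus | the dry ground: Faye, Mina, Noor, Sol]
11. Warden goes to the dry ground with Cato.  [the marsh camp: Alma, Gus | the dry ground: Cato, Faye, Mina, Noor, Sol]
12. Warden goes back to the marsh camp alone.  [the marsh camp: Alma, Gus | the dry ground: Cato, Faye, Mina, Noor, Sol]
13. Warden goes to the dry ground with Gus.  [the marsh camp: Alma | the dry ground: Cato, Faye, Gus, Mina, Noor, Sol]
14. Warden goes back to the marsh camp alone.  [the marsh camp: Alma | the dry ground: Cato, Faye, Gus, Mina, Noor, Sol]
15. Warden goes to the dry ground with Alma.  [the marsh camp: — | the dry ground: Alma, Cato, Faye, Gus, Mina, Noor, Sol]

15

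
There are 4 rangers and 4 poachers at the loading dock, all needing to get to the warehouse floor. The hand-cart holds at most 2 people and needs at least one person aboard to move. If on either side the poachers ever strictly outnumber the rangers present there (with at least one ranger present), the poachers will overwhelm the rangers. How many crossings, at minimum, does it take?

Following every safe sequence of crossings from the start, the most of the 8 that can be at the warehouse floor as the hand-cart arrives there on crossings 1, 3, 5 is 2, 3, 4 respectively; the best ever achieved is 4 of 8.
From crossing 7 on, no configuration arises that was not already reachable earlier: only 11 distinct safe configurations (who is on which side, and where the hand-cart is) can ever be reached, none of them has everyone across, and every continuation just revisits them. They are: 0 rangers + 0 poachers across (hand-cart back at the start); 0 rangers + 1 poacher across (hand-cart there); 0 rangers + 1 poacher across (hand-cart back at the start); 0 rangers + 2 poachers across (hand-cart there); 0 rangers + 2 poachers across (hand-cart back at the start); 0 rangers + 3 poachers across (hand-cart there); 0 rangers + 3 poachers across (hand-cart back at the start); 0 rangers + 4 poachers across (hand-cart there); 1 ranger + 1 poacher across (hand-cart there); 1 ranger + 1 poacher across (hand-cart back at the start); 2 rangers + 2 poachers across (hand-cart there). So no valid plan exists.

impossible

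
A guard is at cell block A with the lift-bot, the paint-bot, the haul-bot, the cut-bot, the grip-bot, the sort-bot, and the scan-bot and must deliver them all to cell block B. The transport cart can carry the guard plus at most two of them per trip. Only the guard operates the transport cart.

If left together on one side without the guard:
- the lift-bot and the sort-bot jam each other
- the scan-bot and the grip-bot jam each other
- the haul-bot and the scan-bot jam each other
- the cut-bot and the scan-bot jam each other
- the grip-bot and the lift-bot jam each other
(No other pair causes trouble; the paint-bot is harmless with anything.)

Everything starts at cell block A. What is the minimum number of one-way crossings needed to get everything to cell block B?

Counting alone: the guard can take at most 2 across per trip to cell block B, so moving all 7 needs at least 4 loaded trips out, with a return between consecutive ones — at least 7 crossings.
The safety rule pushes this higher. Following every safe sequence of crossings, the most of the 7 that can be at cell block B as the transport cart arrives there on crossing 7 is 6 — never all 7.
So no plan with fewer than 9 crossings exists, and this one achieves 9:
1. Guard goes to cell block B with the lift-bot and the scan-bot.  [cell block A: the cut-bot, the grip-bot, the haul-bot, the paint-bot, the sort-bot | cell block B: the lift-bot, the scan-bot]
2. Guard goes back to cell block A alone.  [cell block A: the cut-bot, the grip-bot, the haul-bot, the paint-bot, the sort-bot | cell block B: the lift-bot, the scan-bot]
3. Guard goes to cell block B with the paint-bot.  [cell block A: the cut-bot, the grip-bot, the haul-bot, the sort-bot | cell block B: the lift-bot, the paint-bot, the scan-bot]
4. Guard goes back to cell block A alone.  [cell block A: the cut-bot, the grip-bot, the haul-bot, the sort-bot | cell block B: the lift-bot, the paint-bot, the scan-bot]
5. Guard goes to cell block B with the cut-bot and the haul-bot.  [cell block A: the grip-bot, the sort-bot | cell block B: the cut-bot, the haul-bot, the lift-bot, the paint-bot, the scan-bot]
6. Guard goes back to cell block A with the scan-bot.  [cell block A: the grip-bot, the scan-bot, the sort-bot | cell block B: the cut-bot, the haul-bot, the lift-bot, the paint-bot]
7. Guard goes to cell block B with the grip-bot and the sort-bot.  [cell block A: the scan-bot | cell block B: the cut-bot, the grip-bot, the haul-bot, the lift-bot, the paint-bot, the sort-bot]
8. Guard goes back to cell block A with the lift-bot.  [cell block A: the lift-bot, the scan-bot | cell block B: the cut-bot, the grip-bot, the haul-bot, the paint-bot, the sort-bot]
9. Guard goes to cell block B with the lift-bot and the scan-bot.  [cell block A: — | cell block B: the cut-bot, the grip-bot, the haul-bot, the lift-bot, the paint-bot, the scan-bot, the sort-bot]

9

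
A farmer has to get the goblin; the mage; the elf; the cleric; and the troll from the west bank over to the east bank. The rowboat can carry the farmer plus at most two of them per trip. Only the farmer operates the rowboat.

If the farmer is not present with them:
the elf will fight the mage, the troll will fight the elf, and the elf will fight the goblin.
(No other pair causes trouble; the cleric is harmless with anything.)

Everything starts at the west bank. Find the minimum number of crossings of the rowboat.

5

Counting alone: the farmer can take at most 2 across per trip to the east bank, so moving all 5 needs at least 3 loaded trips out, with a return between consecutive ones — at least 5 crossings.
The plan below uses exactly 5 crossings, so it is optimal:
1. Farmer goes to the east bank with the elf and the goblin.
2. Farmer goes back to the west bank with the elf.
3. Farmer goes to the east bank with the mage and the troll.
4. Farmer goes back to the west bank alone.
5. Farmer goes to the east bank with the cleric and the elf.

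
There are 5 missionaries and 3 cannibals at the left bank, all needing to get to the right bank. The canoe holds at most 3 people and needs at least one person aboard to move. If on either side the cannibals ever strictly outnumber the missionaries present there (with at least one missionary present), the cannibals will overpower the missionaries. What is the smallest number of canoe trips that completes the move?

7

Counting alone: each trip to the right bank takes at most 3 across and each return brings at least 1 back, so after t trips out (and t−1 returns) at most 3t − (t−1) of the 8 are across; that first reaches 8 at t = 4, so at least 7 crossings are needed.
The plan below uses exactly 7 crossings, so it is optimal:
1. 2 cannibals → the right bank.  (the left bank: 5M 1C; the right bank: 0M 2C)
2. 1 cannibal ← the left bank.  (the left bank: 5M 2C; the right bank: 0M 1C)
3. 2 missionaries and 1 cannibal → the right bank.  (the left bank: 3M 1C; the right bank: 2M 2C)
4. 1 cannibal ← the left bank.  (the left bank: 3M 2C; the right bank: 2M 1C)
5. 1 missionary and 2 cannibals → the right bank.  (the left bank: 2M 0C; the right bank: 3M 3C)
6. 1 cannibal ← the left bank.  (the left bank: 2M 1C; the right bank: 3M 2C)
7. 2 missionaries and 1 cannibal → the right bank.  (the left bank: 0M 0C; the right bank: 5M 3C)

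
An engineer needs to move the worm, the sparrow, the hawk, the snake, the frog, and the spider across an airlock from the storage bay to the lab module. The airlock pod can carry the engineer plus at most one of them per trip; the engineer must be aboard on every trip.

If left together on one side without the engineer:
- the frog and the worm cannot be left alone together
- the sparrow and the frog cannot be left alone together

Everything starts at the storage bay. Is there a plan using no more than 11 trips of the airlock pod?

Counting alone: the engineer can take at most 1 across per trip to the lab module, so moving all 6 needs at least 6 loaded trips out, with a return between consecutive ones — at least 11 crossings.
The safety rule pushes this higher. Following every safe sequence of crossings, the most of the 6 that can be at the lab module as the airlock pod arrives there on crossing 11 is 5 — never all 6.
So the move cannot be finished within 11 crossings. (The shortest complete plan takes 13:)
1. Engineer goes to the lab module with the frog.
2. Engineer goes back to the storage bay alone.
3. Engineer goes to the lab module with the worm.
4. Engineer goes back to the storage bay with the frog.
5. Engineer goes to the lab module with the sparrow.
6. Engineer goes back to the storage bay alone.
7. Engineer goes to the lab module with the hawk.
8. Engineer goes back to the storage bay alone.
9. Engineer goes to the lab module with the snake.
10. Engineer goes back to the storage bay alone.
11. Engineer goes to the lab module with the spider.
12. Engineer goes back to the storage bay alone.
13. Engineer goes to the lab module with the frog.

No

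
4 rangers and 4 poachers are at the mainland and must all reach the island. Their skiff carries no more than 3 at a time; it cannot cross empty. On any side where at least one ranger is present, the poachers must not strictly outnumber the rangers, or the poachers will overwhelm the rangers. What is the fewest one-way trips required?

Counting alone: each trip to the island takes at most 3 across and each return brings at least 1 back, so after t trips out (and t−1 returns) at most 3t − (t−1) of the 8 are across; that first reaches 8 at t = 4, so at least 7 crossings are needed.
The safety rule pushes this higher. Following every safe sequence of crossings, the most of the 8 that can be at the island as the skiff arrives there on crossing 7 is 7 — never all 8.
So no plan with fewer than 9 crossings exists, and this one achieves 9:
1. 2 poachers → the island.  (the mainland: 4R 2P; the island: 0R 2P)
2. 1 poacher ← the mainland.  (the mainland: 4R 3P; the island: 0R 1P)
3. 3 poachers → the island.  (the mainland: 4R 0P; the island: 0R 4P)
4. 1 poacher ← the mainland.  (the mainland: 4R 1P; the island: 0R 3P)
5. 3 rangers → the island.  (the mainland: 1R 1P; the island: 3R 3P)
6. 1 ranger and 1 poacher ← the mainland.  (the mainland: 2R 2P; the island: 2R 2P)
7. 2 rangers → the island.  (the mainland: 0R 2P; the island: 4R 2P)
8. 1 poacher ← the mainland.  (the mainland: 0R 3P; the island: 4R 1P)
9. 3 poachers → the island.  (the mainland: 0R 0P; the island: 4R 4P)

9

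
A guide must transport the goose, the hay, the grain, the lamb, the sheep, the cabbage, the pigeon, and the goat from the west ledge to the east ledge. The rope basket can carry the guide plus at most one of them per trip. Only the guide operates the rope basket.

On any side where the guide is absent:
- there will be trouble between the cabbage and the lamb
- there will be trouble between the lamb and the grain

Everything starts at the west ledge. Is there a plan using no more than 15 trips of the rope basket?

No

Counting alone: the guide can take at most 1 across per trip to the east ledge, so moving all 8 needs at least 8 loaded trips out, with a return between consecutive ones — at least 15 crossings.
The safety rule pushes this higher. Following every safe sequence of crossings, the most of the 8 that can be at the east ledge as the rope basket arrives there on crossing 15 is 7 — never all 8.
So the move cannot be finished within 15 crossings. (The shortest complete plan takes 17:)
1. Guide goes to the east ledge with the lamb.
2. Guide goes back to the west ledge alone.
3. Guide goes to the east ledge with the goose.
4. Guide goes back to the west ledge alone.
5. Guide goes to the east ledge with the hay.
6. Guide goes back to the west ledge alone.
7. Guide goes to the east ledge with the grain.
8. Guide goes back to the west ledge with the lamb.
9. Guide goes to the east ledge with the cabbage.
10. Guide goes back to the west ledge alone.
11. Guide goes to the east ledge with the sheep.
12. Guide goes back to the west ledge alone.
13. Guide goes to the east ledge with the pigeon.
14. Guide goes back to the west ledge alone.
15. Guide goes to the east ledge with the goat.
16. Guide goes back to the west ledge alone.
17. Guide goes to the east ledge with the lamb.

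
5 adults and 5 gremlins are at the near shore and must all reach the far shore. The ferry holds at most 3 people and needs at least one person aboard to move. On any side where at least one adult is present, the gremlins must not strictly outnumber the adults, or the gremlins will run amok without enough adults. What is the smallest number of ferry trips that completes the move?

Counting alone: each trip to the far shore takes at most 3 across and each return brings at least 1 back, so after t trips out (and t−1 returns) at most 3t − (t−1) of the 10 are across; that first reaches 10 at t = 5, so at least 9 crossings are needed.
The safety rule pushes this higher. Following every safe sequence of crossings, the most of the 10 that can be at the far shore as the ferry arrives there on crossing 9 is 9 — never all 10.
So no plan with fewer than 11 crossings exists, and this one achieves 11:
1. 2 gremlins → the far shore.  (the near shore: 5A 3G; the far shore: 0A 2G)
2. 1 gremlin ← the near shore.  (the near shore: 5A 4G; the far shore: 0A 1G)
3. 3 gremlins → the far shore.  (the near shore: 5A 1G; the far shore: 0A 4G)
4. 1 gremlin ← the near shore.  (the near shore: 5A 2G; the far shore: 0A 3G)
5. 3 adults → the far shore.  (the near shore: 2A 2G; the far shore: 3A 3G)
6. 1 adult and 1 gremlin ← the near shore.  (the near shore: 3A 3G; the far shore: 2A 2G)
7. 3 adults → the far shore.  (the near shore: 0A 3G; the far shore: 5A 2G)
8. 1 gremlin ← the near shore.  (the near shore: 0A 4G; the far shore: 5A 1G)
9. 2 gremlins → the far shore.  (the near shore: 0A 2G; the far shore: 5A 3G)
10. 1 gremlin ← the near shore.  (the near shore: 0A 3G; the far shore: 5A 2G)
11. 3 gremlins → the far shore.  (the near shore: 0A 0G; the far shore: 5A 5G)

11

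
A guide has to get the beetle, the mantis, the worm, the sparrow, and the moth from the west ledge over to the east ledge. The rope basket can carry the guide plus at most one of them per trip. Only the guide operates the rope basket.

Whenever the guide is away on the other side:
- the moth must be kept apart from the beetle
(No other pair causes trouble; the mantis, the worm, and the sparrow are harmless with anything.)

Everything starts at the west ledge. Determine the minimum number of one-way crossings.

Counting alone: the guide can take at most 1 across per trip to the east ledge, so moving all 5 needs at least 5 loaded trips out, with a return between consecutive ones — at least 9 crossings.
The plan below uses exactly 9 crossings, so it is optimal:
1. Guide goes to the east ledge with the beetle.  [the west ledge: the mantis, the moth, the sparrow, the worm | the east ledge: the beetle]
2. Guide goes back to the west ledge alone.  [the west ledge: the mantis, the moth, the sparrow, the worm | the east ledge: the beetle]
3. Guide goes to the east ledge with the mantis.  [the west ledge: the moth, the sparrow, the worm | the east ledge: the beetle, the mantis]
4. Guide goes back to the west ledge alone.  [the west ledge: the moth, the sparrow, the worm | the east ledge: the beetle, the mantis]
5. Guide goes to the east ledge with the worm.  [the west ledge: the moth, the sparrow | the east ledge: the beetle, the mantis, the worm]
6. Guide goes back to the west ledge alone.  [the west ledge: the moth, the sparrow | the east ledge: the beetle, the mantis, the worm]
7. Guide goes to the east ledge with the sparrow.  [the west ledge: the moth | the east ledge: the beetle, the mantis, the sparrow, the worm]
8. Guide goes back to the west ledge alone.  [the west ledge: the moth | the east ledge: the beetle, the mantis, the sparrow, the worm]
9. Guide goes to the east ledge with the moth.  [the west ledge: — | the east ledge: the beetle, the mantis, the moth, the sparrow, the worm]

9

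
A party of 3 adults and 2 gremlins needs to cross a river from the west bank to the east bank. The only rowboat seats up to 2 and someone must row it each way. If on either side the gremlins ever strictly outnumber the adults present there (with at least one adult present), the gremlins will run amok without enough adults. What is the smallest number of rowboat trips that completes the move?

7

Counting alone: each trip to the east bank takes at most 2 across and each return brings at least 1 back, so after t trips out (and t−1 returns) at most 2t − (t−1) of the 5 are across; that first reaches 5 at t = 4, so at least 7 crossings are needed.
The plan below uses exactly 7 crossings, so it is optimal:
1. 2 gremlins → the east bank.  (the west bank: 3A 0G; the east bank: 0A 2G)
2. 1 gremlin ← the west bank.  (the west bank: 3A 1G; the east bank: 0A 1G)
3. 2 adults → the east bank.  (the west bank: 1A 1G; the east bank: 2A 1G)
4. 1 adult ← the west bank.  (the west bank: 2A 1G; the east bank: 1A 1G)
5. 1 adult and 1 gremlin → the east bank.  (the west bank: 1A 0G; the east bank: 2A 2G)
6. 1 gremlin ← the west bank.  (the west bank: 1A 1G; the east bank: 2A 1G)
7. 1 adult and 1 gremlin → the east bank.  (the west bank: 0A 0G; the east bank: 3A 2G)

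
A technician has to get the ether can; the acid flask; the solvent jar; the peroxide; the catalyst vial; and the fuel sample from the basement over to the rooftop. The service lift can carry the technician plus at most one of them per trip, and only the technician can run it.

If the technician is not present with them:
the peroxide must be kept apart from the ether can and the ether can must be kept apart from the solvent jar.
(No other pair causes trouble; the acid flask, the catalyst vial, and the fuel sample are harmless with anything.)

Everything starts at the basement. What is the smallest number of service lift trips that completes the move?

13

Counting alone: the technician can take at most 1 across per trip to the rooftop, so moving all 6 needs at least 6 loaded trips out, with a return between consecutive ones — at least 11 crossings.
The safety rule pushes this higher. Following every safe sequence of crossings, the most of the 6 that can be at the rooftop as the service lift arrives there on crossing 11 is 5 — never all 6.
So no plan with fewer than 13 crossings exists, and this one achieves 13:
1. Technician goes to the rooftop with the ether can.  [the basement: the acid flask, the catalyst vial, the fuel sample, the peroxide, the solvent jar | the rooftop: the ether can]
2. Technician goes back to the basement alone.  [the basement: the acid flask, the catalyst vial, the fuel sample, the peroxide, the solvent jar | the rooftop: the ether can]
3. Technician goes to the rooftop with the acid flask.  [the basement: the catalyst vial, the fuel sample, the peroxide, the solvent jar | the rooftop: the acid flask, the ether can]
4. Technician goes back to the basement alone.  [the basement: the catalyst vial, the fuel sample, the peroxide, the solvent jar | the rooftop: the acid flask, the ether can]
5. Technician goes to the rooftop with the solvent jar.  [the basement: the catalyst vial, the fuel sample, the peroxide | the rooftop: the acid flask, the ether can, the solvent jar]
6. Technician goes back to the basement with the ether can.  [the basement: the catalyst vial, the ether can, the fuel sample, the peroxide | the rooftop: the acid flask, the solvent jar]
7. Technician goes to the rooftop with the peroxide.  [the basement: the catalyst vial, the ether can, the fuel sample | the rooftop: the acid flask, the peroxide, the solvent jar]
8. Technician goes back to the basement alone.  [the basement: the catalyst vial, the ether can, the fuel sample | the rooftop: the acid flask, the peroxide, the solvent jar]
9. Technician goes to the rooftop with the catalyst vial.  [the basement: the ether can, the fuel sample | the rooftop: the acid flask, the catalyst vial, the peroxide, the solvent jar]
10. Technician goes back to the basement alone.  [the basement: the ether can, the fuel sample | the rooftop: the acid flask, the catalyst vial, the peroxide, the solvent jar]
11. Technician goes to the rooftop with the fuel sample.  [the basement: the ether can | the rooftop: the acid flask, the catalyst vial, the fuel sample, the peroxide, the solvent jar]
12. Technician goes back to the basement alone.  [the basement: the ether can | the rooftop: the acid flask, the catalyst vial, the fuel sample, the peroxide, the solvent jar]
13. Technician goes to the rooftop with the ether can.  [the basement: — | the rooftop: the acid flask, the catalyst vial, the ether can, the fuel sample, the peroxide, the solvent jar]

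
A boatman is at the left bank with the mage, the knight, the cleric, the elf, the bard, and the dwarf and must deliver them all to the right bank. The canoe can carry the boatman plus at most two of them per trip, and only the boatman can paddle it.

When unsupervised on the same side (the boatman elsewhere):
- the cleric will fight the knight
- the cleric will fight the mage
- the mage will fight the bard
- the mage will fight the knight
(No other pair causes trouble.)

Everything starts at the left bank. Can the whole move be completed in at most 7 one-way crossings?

Counting alone: the boatman can take at most 2 across per trip to the right bank, so moving all 6 needs at least 3 loaded trips out, with a return between consecutive ones — at least 5 crossings.
The safety rule pushes this higher. Following every safe sequence of crossings, the most of the 6 that can be at the right bank as the canoe arrives there on crossings 5, 7 is 4, 5 respectively — never all 6.
So the move cannot be finished within 7 crossings. (The shortest complete plan takes 9:)
1. Boatman goes to the right bank with the knight and the mage.  [the left bank: the bard, the cleric, the dwarf, the elf | the right bank: the knight, the mage]
2. Boatman goes back to the left bank with the mage.  [the left bank: the bard, the cleric, the dwarf, the elf, the mage | the right bank: the knight]
3. Boatman goes to the right bank with the elf and the mage.  [the left bank: the bard, the cleric, the dwarf | the right bank: the elf, the knight, the mage]
4. Boatman goes back to the left bank with the mage.  [the left bank: the bard, the cleric, the dwarf, the mage | the right bank: the elf, the knight]
5. Boatman goes to the right bank with the bard and the mage.  [the left bank: the cleric, the dwarf | the right bank: the bard, the elf, the knight, the mage]
6. Boatman goes back to the left bank with the mage.  [the left bank: the cleric, the dwarf, the mage | the right bank: the bard, the elf, the knight]
7. Boatman goes to the right bank with the dwarf and the mage.  [the left bank: the cleric | the right bank: the bard, the dwarf, the elf, the knight, the mage]
8. Boatman goes back to the left bank with the mage.  [the left bank: the cleric, the mage | the right bank: the bard, the dwarf, the elf, the knight]
9. Boatman goes to the right bank with the cleric and the mage.  [the left bank: — | the right bank: the bard, the cleric, the dwarf, the elf, the knight, the mage]

No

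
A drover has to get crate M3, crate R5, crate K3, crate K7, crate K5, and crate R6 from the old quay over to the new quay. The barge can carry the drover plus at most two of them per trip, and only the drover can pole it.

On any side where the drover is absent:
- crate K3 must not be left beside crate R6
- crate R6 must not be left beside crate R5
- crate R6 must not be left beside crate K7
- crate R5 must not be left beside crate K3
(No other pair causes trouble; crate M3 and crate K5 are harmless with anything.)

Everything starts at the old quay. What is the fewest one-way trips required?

9

Counting alone: the drover can take at most 2 across per trip to the new quay, so moving all 6 needs at least 3 loaded trips out, with a return between consecutive ones — at least 5 crossings.
The safety rule pushes this higher. Following every safe sequence of crossings, the most of the 6 that can be at the new quay as the barge arrives there on crossings 5, 7 is 4, 5 respectively — never all 6.
So no plan with fewer than 9 crossings exists, and this one achieves 9:
1. Drover goes to the new quay with crate R5 and crate R6.
2. Drover goes back to the old quay with crate R5.
3. Drover goes to the new quay with crate M3 and crate R5.
4. Drover goes back to the old quay with crate R5.
5. Drover goes to the new quay with crate K7 and crate R5.
6. Drover goes back to the old quay with crate R6.
7. Drover goes to the new quay with crate K3 and crate K5.
8. Drover goes back to the old quay with crate R5.
9. Drover goes to the new quay with crate R5 and crate R6.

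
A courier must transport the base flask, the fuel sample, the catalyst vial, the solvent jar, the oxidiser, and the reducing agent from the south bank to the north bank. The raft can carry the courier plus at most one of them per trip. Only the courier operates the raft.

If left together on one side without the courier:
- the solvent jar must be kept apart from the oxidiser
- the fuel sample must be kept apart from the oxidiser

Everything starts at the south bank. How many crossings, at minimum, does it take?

Counting alone: the courier can take at most 1 across per trip to the north bank, so moving all 6 needs at least 6 loaded trips out, with a return between consecutive ones — at least 11 crossings.
The safety rule pushes this higher. Following every safe sequence of crossings, the most of the 6 that can be at the north bank as the raft arrives there on crossing 11 is 5 — never all 6.
So no plan with fewer than 13 crossings exists, and this one achieves 13:
1. Courier goes to the north bank with the oxidiser.
2. Courier goes back to the south bank alone.
3. Courier goes to the north bank with the base flask.
4. Courier goes back to the south bank alone.
5. Courier goes to the north bank with the fuel sample.
6. Courier goes back to the south bank with the oxidiser.
7. Courier goes to the north bank with the solvent jar.
8. Courier goes back to the south bank alone.
9. Courier goes to the north bank with the catalyst vial.
10. Courier goes back to the south bank alone.
11. Courier goes to the north bank with the reducing agent.
12. Courier goes back to the south bank alone.
13. Courier goes to the north bank with the oxidiser.

13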